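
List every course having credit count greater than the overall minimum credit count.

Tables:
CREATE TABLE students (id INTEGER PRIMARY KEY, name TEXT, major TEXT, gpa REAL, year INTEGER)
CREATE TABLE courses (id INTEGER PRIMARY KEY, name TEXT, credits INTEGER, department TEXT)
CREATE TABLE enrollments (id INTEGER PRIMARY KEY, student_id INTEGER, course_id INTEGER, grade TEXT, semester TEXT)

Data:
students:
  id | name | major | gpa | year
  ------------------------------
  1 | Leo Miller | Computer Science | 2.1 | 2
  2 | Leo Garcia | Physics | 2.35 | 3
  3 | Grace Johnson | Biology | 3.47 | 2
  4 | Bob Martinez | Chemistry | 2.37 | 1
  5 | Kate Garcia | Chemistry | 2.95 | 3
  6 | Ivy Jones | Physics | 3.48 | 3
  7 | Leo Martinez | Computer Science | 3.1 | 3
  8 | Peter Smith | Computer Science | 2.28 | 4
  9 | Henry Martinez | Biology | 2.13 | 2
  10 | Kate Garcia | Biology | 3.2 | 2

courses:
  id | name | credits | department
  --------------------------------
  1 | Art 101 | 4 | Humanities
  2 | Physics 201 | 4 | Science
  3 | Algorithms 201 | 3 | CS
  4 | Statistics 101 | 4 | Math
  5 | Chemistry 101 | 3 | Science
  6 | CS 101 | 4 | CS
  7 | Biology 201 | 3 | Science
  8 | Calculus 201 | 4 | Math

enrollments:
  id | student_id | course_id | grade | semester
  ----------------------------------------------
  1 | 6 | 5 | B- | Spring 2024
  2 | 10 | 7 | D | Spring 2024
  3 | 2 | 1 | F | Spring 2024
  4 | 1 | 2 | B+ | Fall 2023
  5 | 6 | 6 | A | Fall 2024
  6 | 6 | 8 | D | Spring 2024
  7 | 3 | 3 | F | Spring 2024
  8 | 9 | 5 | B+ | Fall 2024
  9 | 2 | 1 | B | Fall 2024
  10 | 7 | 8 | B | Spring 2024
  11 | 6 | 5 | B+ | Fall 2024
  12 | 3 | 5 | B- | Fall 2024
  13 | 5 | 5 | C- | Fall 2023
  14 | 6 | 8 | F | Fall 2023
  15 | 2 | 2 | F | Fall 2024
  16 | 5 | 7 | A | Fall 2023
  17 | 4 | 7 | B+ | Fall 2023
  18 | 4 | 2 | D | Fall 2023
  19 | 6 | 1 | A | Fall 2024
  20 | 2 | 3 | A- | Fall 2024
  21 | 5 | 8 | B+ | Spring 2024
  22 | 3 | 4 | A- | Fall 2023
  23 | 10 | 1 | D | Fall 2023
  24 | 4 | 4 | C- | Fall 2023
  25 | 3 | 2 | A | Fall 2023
SELECT name, credits FROM courses WHERE credits > (SELECT MIN(credits) FROM courses)

Execution result:
name | credits
Art 101 | 4
Physics 201 | 4
Statistics 101 | 4
CS 101 | 4
Calculus 201 | 4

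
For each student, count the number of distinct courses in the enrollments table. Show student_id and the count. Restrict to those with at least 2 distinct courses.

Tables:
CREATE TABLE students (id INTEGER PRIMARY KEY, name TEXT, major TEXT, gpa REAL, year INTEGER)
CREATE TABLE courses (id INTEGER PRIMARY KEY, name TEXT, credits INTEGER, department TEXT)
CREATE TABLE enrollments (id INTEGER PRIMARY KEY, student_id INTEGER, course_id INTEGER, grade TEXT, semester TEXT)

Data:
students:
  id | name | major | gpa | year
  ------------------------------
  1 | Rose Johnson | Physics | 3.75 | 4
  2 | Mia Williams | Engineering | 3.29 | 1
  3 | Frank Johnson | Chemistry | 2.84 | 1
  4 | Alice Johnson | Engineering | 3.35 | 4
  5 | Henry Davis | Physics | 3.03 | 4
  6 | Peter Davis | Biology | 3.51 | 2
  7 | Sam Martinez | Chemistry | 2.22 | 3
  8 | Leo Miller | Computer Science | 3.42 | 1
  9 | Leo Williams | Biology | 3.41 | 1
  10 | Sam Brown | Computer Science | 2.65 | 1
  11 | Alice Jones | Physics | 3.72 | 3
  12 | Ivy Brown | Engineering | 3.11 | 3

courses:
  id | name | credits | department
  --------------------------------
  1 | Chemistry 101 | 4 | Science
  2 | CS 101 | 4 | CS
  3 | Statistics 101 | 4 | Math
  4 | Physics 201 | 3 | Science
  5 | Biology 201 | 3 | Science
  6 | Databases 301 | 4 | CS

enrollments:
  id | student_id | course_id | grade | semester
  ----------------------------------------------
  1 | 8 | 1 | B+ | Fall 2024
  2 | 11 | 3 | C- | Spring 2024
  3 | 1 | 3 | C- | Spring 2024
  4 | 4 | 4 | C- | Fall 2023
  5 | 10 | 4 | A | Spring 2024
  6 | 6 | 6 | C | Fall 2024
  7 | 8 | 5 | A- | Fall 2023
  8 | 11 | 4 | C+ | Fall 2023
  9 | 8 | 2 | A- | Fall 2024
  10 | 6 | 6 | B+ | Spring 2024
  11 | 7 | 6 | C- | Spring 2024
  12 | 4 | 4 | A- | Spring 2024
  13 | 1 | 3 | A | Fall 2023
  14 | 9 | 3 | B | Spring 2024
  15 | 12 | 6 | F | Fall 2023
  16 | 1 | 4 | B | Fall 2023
SELECT student_id, COUNT(DISTINCT course_id) AS distinct_course_count FROM enrollments GROUP BY student_id HAVING COUNT(DISTINCT course_id) >= 2

Execution result:
student_id | distinct_course_count
1 | 2
8 | 3
11 | 2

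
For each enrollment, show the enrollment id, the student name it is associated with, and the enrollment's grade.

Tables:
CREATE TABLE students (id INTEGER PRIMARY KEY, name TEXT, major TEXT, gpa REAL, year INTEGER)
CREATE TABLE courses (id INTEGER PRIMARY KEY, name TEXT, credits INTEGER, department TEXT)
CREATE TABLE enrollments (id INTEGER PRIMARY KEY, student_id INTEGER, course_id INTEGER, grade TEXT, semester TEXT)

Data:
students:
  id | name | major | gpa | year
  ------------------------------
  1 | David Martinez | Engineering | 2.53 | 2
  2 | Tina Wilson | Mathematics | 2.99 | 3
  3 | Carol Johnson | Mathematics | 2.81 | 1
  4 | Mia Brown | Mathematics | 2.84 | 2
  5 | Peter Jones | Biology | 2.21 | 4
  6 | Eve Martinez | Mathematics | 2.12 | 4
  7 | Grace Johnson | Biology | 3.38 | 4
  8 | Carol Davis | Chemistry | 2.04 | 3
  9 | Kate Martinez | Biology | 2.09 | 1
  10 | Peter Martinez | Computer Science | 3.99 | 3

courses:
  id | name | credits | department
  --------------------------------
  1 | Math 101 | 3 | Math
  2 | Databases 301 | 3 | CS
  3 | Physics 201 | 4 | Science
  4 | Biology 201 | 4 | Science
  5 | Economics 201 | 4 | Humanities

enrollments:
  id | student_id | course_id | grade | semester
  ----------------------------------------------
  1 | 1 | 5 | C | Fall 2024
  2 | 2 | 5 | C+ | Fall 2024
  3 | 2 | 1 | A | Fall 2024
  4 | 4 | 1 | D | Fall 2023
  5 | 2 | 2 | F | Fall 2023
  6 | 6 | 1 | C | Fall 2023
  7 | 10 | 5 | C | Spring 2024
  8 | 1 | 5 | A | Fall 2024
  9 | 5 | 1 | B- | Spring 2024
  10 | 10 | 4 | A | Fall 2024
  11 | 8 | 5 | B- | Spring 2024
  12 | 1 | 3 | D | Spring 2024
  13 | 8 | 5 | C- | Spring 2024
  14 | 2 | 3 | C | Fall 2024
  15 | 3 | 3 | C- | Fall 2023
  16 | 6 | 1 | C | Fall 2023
SELECT c.id, p.name AS student, c.grade FROM enrollments c JOIN students p ON c.student_id = p.id

Execution result:
id | student | grade
1 | David Martinez | C
2 | Tina Wilson | C+
3 | Tina Wilson | A
4 | Mia Brown | D
5 | Tina Wilson | F
6 | Eve Martinez | C
7 | Peter Martinez | C
8 | David Martinez | A
9 | Peter Jones | B-
10 | Peter Martinez | A
11 | Carol Davis | B-
12 | David Martinez | D
13 | Carol Davis | C-
14 | Tina Wilson | C
15 | Carol Johnson | C-
16 | Eve Martinez | C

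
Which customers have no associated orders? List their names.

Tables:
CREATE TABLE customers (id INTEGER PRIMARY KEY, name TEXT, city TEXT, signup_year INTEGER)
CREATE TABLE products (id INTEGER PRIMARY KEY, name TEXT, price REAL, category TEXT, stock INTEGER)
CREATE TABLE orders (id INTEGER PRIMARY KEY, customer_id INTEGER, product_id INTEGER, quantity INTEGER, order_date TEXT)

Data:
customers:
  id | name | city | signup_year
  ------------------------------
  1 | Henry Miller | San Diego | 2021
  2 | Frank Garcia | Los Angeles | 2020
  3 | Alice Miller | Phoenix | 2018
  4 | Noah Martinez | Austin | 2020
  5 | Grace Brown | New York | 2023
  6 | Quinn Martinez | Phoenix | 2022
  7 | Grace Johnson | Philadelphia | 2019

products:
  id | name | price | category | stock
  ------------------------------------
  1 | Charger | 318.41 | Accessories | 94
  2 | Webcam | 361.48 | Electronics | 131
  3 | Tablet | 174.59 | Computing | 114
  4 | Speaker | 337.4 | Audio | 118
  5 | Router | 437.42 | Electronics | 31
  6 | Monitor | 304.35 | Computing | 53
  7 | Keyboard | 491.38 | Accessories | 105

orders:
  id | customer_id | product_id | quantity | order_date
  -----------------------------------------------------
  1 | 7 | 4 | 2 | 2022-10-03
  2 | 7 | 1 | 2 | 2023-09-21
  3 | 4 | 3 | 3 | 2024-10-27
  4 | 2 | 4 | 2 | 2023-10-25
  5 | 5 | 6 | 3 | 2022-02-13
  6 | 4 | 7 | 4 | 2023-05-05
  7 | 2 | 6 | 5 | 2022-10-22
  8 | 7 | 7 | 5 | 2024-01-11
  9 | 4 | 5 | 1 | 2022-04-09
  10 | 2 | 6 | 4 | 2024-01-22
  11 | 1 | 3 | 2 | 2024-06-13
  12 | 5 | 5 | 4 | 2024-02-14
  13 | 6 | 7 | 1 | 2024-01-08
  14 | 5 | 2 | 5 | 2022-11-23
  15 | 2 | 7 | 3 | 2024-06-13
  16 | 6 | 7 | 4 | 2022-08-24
SELECT p.name FROM customers p LEFT JOIN orders c ON c.customer_id = p.id WHERE c.id IS NULL

Execution result:
Alice Miller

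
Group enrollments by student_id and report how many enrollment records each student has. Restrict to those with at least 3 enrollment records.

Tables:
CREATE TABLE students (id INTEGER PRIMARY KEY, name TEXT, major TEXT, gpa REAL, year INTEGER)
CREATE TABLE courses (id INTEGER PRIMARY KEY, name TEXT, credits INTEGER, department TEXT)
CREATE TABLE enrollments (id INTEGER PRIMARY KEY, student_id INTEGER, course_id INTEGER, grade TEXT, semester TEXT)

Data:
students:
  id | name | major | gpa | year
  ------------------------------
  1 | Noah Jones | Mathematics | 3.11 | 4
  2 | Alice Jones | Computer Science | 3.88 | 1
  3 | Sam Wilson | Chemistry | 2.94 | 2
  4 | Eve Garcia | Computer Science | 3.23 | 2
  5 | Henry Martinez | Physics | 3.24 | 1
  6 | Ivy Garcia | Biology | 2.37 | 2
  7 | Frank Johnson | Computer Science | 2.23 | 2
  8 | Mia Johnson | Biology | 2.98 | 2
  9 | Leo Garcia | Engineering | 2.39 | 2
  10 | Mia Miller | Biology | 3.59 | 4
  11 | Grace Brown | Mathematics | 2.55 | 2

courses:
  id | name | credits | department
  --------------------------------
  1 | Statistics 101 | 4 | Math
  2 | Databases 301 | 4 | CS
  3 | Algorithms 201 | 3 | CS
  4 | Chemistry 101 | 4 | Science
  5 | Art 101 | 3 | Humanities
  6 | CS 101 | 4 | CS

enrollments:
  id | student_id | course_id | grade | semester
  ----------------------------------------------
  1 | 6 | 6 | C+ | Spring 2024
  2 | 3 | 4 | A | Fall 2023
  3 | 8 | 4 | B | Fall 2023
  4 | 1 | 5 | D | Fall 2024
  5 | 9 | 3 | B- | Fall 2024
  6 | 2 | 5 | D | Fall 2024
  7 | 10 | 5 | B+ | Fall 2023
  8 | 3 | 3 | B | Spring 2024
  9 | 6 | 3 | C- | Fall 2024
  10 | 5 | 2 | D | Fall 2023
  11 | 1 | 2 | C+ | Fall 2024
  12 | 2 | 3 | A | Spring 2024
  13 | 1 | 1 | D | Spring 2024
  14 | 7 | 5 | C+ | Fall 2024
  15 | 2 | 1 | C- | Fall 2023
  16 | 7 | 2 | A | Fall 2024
SELECT student_id, COUNT(*) AS enrollment_count FROM enrollments GROUP BY student_id HAVING COUNT(*) >= 3

Execution result:
student_id | enrollment_count
1 | 3
2 | 3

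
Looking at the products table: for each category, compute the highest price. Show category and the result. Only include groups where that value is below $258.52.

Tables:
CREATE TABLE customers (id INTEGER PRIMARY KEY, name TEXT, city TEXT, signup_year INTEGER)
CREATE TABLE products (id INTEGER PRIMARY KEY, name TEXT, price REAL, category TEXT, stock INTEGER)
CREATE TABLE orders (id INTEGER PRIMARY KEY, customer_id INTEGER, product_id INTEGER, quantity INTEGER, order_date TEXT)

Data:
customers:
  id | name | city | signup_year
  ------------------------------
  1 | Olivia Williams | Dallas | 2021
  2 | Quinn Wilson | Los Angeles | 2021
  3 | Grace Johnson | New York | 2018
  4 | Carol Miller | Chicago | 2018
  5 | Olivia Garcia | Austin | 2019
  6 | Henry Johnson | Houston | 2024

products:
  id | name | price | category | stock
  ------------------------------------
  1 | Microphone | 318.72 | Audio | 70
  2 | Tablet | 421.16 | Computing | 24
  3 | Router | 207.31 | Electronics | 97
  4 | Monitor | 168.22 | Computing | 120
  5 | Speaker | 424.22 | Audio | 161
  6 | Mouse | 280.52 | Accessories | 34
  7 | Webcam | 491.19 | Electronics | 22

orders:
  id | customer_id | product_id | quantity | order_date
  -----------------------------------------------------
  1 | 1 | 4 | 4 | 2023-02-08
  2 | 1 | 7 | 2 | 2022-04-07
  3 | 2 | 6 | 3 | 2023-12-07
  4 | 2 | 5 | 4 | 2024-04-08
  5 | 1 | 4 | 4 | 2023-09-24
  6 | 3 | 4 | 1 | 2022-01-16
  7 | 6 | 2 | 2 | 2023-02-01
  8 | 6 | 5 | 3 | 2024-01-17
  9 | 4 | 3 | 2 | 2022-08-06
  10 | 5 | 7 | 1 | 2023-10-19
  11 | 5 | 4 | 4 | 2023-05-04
SELECT category, MAX(price) AS max_price FROM products GROUP BY category HAVING MAX(price) < 258.52

Execution result:
(no rows)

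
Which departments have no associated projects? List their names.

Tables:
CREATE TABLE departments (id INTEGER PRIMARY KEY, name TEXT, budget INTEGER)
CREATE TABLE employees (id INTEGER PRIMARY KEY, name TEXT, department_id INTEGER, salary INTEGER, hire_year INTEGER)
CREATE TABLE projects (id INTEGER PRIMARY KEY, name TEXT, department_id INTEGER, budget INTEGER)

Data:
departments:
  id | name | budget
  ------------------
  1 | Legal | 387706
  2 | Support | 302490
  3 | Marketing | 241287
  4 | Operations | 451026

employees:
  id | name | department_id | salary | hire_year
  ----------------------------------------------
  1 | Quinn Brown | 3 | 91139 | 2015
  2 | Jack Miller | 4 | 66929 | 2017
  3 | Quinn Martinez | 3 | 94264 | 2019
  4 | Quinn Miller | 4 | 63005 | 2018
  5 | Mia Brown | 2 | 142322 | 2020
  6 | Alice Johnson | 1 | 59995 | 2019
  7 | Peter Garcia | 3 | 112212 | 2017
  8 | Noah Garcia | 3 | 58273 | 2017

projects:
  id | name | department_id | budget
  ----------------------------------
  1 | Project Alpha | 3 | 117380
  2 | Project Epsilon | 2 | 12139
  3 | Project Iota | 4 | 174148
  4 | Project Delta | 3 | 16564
SELECT p.name FROM departments p LEFT JOIN projects c ON c.department_id = p.id WHERE c.id IS NULL

Execution result:
Legal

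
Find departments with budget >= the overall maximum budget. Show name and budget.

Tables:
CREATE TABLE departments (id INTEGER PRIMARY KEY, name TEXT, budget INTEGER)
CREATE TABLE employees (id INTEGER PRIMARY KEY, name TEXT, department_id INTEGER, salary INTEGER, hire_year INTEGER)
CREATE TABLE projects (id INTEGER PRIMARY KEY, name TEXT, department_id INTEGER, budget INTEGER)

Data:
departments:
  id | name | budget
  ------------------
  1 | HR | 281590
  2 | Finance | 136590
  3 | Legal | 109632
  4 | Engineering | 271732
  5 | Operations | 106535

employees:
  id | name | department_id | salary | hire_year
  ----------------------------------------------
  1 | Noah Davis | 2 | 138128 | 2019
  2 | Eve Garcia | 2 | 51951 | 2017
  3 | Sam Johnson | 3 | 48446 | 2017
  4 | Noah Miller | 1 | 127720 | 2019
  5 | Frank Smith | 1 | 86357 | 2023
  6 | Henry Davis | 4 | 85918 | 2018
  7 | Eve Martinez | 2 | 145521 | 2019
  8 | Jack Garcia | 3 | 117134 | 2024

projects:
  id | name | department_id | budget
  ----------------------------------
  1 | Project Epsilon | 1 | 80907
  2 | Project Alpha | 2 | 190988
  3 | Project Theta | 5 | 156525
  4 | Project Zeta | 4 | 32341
SELECT name, budget FROM departments WHERE budget >= (SELECT MAX(budget) FROM departments)

Execution result:
name | budget
HR | 281590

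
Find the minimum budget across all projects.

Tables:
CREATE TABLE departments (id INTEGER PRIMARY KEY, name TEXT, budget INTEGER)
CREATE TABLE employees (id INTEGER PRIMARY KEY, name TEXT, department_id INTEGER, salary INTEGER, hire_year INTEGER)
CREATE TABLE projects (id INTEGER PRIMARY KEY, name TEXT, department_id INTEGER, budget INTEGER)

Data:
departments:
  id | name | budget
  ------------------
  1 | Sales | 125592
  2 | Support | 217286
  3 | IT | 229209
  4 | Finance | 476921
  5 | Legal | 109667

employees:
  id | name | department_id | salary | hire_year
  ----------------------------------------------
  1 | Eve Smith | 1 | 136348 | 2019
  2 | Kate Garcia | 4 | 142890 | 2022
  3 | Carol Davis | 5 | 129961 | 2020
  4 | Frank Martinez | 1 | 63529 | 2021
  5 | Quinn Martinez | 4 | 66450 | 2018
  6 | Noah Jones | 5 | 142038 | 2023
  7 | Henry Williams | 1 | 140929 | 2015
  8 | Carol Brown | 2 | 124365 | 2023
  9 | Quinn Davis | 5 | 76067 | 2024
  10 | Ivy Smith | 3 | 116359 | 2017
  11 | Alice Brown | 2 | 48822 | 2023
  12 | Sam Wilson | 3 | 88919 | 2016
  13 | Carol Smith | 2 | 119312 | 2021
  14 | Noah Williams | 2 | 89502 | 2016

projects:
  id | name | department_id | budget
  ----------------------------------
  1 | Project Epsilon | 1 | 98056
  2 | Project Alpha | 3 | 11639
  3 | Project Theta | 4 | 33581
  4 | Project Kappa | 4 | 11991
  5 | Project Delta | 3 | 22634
SELECT MIN(budget) FROM projects

Execution result:
11639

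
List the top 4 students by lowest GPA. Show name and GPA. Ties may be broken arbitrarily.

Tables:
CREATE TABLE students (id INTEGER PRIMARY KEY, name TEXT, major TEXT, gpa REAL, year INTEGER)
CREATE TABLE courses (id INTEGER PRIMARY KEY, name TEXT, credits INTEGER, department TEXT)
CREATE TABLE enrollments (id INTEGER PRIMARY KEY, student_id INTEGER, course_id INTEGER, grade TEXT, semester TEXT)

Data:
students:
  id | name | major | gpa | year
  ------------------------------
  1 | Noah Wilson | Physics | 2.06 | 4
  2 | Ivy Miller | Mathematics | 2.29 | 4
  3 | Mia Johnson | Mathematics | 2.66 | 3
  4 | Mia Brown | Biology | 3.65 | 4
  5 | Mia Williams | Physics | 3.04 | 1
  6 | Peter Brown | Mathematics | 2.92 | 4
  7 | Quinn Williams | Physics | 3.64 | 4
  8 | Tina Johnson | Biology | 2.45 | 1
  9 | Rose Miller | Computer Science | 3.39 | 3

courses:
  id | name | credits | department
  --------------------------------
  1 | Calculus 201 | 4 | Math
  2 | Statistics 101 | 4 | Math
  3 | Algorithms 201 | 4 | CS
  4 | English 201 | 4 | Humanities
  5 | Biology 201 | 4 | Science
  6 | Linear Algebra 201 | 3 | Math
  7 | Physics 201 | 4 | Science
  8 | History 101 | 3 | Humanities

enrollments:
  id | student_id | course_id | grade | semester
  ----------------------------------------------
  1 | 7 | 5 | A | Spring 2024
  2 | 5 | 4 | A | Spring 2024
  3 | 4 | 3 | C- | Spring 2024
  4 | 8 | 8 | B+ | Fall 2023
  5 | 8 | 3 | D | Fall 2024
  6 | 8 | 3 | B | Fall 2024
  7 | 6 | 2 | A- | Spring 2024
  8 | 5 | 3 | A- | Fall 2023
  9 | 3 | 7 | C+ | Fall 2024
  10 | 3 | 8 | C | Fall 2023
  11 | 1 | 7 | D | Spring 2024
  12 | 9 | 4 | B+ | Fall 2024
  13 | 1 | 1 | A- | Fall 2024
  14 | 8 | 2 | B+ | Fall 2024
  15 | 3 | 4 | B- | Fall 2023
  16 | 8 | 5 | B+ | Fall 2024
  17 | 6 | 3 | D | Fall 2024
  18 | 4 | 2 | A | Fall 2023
SELECT name, gpa FROM students ORDER BY gpa ASC LIMIT 4

Execution result:
name | gpa
Noah Wilson | 2.06
Ivy Miller | 2.29
Tina Johnson | 2.45
Mia Johnson | 2.66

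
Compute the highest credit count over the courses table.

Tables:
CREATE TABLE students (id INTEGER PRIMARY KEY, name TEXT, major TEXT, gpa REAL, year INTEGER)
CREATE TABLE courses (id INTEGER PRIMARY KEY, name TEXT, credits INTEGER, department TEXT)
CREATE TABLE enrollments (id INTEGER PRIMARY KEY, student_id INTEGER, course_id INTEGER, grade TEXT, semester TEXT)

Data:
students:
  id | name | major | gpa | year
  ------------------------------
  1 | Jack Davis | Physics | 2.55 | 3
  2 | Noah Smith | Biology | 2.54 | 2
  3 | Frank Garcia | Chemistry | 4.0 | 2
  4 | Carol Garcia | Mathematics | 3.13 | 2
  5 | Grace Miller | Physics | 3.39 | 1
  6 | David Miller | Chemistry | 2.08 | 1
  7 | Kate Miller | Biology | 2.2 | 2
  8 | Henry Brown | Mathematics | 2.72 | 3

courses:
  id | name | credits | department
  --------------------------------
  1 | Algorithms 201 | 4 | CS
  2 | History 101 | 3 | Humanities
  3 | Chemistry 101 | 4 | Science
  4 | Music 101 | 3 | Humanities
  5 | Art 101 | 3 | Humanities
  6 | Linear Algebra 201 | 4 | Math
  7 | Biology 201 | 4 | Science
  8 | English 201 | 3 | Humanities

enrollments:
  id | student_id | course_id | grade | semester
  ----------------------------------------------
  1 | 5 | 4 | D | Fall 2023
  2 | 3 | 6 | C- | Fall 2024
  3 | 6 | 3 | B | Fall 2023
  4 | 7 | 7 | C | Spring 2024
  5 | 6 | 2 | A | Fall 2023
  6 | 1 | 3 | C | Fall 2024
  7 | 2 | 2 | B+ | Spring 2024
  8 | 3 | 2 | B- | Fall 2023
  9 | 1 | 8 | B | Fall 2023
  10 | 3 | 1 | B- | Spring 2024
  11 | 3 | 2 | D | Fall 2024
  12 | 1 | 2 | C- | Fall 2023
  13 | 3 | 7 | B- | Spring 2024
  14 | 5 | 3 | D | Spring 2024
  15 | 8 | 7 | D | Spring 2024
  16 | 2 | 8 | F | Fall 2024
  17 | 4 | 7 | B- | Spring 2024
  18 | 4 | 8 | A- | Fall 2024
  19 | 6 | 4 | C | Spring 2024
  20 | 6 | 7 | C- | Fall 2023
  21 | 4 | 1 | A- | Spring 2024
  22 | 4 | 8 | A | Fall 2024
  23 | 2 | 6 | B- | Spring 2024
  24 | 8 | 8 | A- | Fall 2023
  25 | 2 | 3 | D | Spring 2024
SELECT MAX(credits) FROM courses

Execution result:
4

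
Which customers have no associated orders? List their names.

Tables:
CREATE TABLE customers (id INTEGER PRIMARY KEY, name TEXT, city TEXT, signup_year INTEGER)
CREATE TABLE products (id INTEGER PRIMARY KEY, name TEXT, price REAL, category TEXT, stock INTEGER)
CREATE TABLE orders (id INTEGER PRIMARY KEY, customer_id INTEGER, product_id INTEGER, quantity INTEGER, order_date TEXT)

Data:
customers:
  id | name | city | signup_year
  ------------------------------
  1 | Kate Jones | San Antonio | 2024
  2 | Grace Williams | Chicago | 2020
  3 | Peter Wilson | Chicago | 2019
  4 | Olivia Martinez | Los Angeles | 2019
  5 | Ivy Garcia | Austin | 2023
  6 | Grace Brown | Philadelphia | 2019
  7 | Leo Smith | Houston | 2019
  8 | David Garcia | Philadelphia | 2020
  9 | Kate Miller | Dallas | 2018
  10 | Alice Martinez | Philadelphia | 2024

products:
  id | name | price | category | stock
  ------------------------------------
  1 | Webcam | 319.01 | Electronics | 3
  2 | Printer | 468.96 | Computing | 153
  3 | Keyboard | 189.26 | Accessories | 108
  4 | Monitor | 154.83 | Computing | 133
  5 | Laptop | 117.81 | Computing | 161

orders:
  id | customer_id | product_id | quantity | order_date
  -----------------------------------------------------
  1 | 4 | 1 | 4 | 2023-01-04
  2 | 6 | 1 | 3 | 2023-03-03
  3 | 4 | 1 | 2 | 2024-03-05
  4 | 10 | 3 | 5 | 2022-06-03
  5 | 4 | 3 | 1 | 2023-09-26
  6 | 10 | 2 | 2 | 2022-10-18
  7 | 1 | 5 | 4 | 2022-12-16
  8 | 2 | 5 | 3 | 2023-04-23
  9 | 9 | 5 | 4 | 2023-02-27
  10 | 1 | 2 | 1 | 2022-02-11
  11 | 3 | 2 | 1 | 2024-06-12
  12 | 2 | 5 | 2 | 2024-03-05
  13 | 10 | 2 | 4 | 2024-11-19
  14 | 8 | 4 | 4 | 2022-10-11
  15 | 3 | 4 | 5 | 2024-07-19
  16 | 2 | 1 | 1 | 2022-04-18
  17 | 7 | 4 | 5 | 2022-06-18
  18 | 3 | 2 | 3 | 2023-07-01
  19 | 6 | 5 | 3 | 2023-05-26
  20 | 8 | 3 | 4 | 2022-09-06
SELECT p.name FROM customers p LEFT JOIN orders c ON c.customer_id = p.id WHERE c.id IS NULL

Execution result:
Ivy Garcia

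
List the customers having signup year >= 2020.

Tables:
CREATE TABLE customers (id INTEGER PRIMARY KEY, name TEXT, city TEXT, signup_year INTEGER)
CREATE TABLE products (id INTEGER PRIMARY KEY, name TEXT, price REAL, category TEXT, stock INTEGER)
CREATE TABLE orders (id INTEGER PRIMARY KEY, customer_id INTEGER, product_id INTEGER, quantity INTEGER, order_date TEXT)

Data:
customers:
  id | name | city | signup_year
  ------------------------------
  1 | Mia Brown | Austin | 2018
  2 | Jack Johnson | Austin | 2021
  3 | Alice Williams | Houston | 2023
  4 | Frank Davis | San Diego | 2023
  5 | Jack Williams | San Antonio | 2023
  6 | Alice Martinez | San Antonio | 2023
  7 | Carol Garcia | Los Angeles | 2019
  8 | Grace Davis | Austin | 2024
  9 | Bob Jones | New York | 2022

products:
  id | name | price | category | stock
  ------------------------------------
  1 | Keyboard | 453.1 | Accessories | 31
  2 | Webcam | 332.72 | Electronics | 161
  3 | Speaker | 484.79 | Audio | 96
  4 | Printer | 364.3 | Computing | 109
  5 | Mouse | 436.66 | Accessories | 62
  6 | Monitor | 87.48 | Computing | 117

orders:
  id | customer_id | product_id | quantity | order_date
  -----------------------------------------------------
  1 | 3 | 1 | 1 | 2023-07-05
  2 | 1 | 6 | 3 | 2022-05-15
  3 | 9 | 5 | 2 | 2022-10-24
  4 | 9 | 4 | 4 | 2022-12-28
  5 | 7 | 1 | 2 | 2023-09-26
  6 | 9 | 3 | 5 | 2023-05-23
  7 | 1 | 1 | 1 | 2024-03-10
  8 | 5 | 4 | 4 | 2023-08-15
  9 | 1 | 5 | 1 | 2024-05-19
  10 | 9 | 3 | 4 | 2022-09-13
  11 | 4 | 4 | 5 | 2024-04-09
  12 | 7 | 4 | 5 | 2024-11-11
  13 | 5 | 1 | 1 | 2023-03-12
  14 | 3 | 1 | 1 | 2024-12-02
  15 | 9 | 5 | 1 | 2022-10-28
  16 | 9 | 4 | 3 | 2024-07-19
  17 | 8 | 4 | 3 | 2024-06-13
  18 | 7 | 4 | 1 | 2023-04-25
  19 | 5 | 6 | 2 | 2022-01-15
SELECT name, signup_year FROM customers WHERE signup_year >= 2020

Execution result:
name | signup_year
Jack Johnson | 2021
Alice Williams | 2023
Frank Davis | 2023
Jack Williams | 2023
Alice Martinez | 2023
Grace Davis | 2024
Bob Jones | 2022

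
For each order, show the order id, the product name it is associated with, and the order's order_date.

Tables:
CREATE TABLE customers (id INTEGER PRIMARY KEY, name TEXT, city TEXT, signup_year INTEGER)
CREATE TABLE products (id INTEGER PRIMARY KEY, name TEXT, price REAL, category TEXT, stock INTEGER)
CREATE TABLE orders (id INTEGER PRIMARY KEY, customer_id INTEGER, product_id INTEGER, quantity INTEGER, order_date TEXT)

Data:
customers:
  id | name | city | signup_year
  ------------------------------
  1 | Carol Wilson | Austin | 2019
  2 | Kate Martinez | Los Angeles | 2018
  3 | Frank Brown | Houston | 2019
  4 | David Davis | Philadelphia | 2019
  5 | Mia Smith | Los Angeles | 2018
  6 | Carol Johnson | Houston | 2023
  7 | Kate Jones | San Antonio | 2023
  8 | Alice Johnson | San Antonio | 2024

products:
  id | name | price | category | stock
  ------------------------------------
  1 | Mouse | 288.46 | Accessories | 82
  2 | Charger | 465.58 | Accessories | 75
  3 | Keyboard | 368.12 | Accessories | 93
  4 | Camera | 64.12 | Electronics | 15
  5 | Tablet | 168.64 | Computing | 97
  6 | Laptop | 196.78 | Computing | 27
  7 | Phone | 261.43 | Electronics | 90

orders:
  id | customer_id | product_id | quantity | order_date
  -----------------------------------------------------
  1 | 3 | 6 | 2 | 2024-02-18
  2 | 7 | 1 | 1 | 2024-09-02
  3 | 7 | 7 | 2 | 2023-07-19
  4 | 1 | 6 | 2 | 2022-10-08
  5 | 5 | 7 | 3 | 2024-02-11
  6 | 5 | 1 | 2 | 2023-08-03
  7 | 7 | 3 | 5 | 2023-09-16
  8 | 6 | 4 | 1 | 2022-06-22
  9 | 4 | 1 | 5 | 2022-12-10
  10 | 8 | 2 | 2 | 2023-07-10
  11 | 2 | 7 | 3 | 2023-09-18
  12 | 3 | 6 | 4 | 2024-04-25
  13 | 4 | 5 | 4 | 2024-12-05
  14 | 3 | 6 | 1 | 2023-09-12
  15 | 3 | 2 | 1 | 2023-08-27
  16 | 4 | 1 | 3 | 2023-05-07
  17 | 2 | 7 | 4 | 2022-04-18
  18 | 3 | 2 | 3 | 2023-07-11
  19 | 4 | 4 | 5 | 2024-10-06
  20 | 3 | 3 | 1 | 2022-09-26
SELECT c.id, p.name AS product, c.order_date FROM orders c JOIN products p ON c.product_id = p.id

Execution result:
id | product | order_date
1 | Laptop | 2024-02-18
2 | Mouse | 2024-09-02
3 | Phone | 2023-07-19
4 | Laptop | 2022-10-08
5 | Phone | 2024-02-11
6 | Mouse | 2023-08-03
7 | Keyboard | 2023-09-16
8 | Camera | 2022-06-22
9 | Mouse | 2022-12-10
10 | Charger | 2023-07-10
11 | Phone | 2023-09-18
12 | Laptop | 2024-04-25
13 | Tablet | 2024-12-05
14 | Laptop | 2023-09-12
15 | Charger | 2023-08-27
16 | Mouse | 2023-05-07
17 | Phone | 2022-04-18
18 | Charger | 2023-07-11
19 | Camera | 2024-10-06
20 | Keyboard | 2022-09-26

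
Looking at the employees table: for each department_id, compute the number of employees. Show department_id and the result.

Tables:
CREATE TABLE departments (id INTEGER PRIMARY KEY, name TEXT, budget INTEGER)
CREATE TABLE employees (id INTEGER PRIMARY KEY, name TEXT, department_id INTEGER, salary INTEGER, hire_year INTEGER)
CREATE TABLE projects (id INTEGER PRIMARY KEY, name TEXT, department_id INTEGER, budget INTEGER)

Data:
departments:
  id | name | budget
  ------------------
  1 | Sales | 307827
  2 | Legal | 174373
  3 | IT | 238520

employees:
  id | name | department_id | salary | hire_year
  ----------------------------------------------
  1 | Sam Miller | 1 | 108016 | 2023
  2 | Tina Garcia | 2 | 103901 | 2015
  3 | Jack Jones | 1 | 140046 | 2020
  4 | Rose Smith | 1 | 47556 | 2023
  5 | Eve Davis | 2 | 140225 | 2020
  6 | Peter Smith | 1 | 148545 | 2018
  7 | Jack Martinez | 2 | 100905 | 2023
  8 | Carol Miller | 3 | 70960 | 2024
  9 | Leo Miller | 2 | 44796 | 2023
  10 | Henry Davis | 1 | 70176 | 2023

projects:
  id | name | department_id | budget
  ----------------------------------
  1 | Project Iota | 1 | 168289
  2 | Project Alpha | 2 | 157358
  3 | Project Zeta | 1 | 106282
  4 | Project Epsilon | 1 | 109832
SELECT department_id, COUNT(*) AS n FROM employees GROUP BY department_id

Execution result:
department_id | n
1 | 5
2 | 4
3 | 1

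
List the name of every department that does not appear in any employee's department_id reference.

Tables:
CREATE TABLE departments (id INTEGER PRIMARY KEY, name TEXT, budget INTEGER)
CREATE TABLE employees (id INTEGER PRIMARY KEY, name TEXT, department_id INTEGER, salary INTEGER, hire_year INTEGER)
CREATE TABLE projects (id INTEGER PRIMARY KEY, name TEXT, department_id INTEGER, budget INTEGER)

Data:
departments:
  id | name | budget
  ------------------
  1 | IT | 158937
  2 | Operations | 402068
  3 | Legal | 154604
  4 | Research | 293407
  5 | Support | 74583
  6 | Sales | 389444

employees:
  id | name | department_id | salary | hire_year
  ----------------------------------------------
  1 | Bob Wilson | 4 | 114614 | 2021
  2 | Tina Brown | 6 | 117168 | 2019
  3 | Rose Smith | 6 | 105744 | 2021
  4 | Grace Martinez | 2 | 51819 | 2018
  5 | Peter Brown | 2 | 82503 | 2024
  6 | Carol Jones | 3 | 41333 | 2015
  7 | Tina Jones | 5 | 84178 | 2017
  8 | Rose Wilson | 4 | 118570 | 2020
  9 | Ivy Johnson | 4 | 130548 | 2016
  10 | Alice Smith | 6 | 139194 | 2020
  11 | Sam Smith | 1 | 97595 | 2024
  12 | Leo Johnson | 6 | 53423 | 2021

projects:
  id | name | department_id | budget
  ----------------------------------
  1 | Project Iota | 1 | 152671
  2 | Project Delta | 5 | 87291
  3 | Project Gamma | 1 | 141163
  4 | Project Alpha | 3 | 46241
SELECT p.name FROM departments p LEFT JOIN employees c ON c.department_id = p.id WHERE c.id IS NULL

Execution result:
(no rows)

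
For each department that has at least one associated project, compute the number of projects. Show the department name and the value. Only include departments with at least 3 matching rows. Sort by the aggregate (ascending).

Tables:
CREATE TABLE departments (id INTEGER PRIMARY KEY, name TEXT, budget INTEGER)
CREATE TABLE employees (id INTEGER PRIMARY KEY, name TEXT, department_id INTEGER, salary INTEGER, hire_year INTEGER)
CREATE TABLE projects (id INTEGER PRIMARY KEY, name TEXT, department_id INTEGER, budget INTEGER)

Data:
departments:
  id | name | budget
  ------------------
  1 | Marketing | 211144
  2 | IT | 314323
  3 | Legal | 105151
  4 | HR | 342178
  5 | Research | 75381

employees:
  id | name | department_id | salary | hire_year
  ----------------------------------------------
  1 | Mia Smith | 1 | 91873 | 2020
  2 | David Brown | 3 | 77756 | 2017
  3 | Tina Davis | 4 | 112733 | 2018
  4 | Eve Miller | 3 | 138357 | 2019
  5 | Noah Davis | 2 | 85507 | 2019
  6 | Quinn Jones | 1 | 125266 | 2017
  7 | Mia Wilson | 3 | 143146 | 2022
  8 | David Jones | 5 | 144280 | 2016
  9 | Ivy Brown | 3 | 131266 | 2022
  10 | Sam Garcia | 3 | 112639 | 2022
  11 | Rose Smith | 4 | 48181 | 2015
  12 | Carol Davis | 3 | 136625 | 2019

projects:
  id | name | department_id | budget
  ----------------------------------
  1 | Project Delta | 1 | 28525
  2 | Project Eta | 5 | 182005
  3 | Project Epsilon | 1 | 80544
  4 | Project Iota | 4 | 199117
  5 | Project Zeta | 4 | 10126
SELECT p.name, COUNT(*) AS n FROM projects c JOIN departments p ON c.department_id = p.id GROUP BY p.id, p.name HAVING COUNT(*) >= 3 ORDER BY n ASC

Execution result:
(no rows)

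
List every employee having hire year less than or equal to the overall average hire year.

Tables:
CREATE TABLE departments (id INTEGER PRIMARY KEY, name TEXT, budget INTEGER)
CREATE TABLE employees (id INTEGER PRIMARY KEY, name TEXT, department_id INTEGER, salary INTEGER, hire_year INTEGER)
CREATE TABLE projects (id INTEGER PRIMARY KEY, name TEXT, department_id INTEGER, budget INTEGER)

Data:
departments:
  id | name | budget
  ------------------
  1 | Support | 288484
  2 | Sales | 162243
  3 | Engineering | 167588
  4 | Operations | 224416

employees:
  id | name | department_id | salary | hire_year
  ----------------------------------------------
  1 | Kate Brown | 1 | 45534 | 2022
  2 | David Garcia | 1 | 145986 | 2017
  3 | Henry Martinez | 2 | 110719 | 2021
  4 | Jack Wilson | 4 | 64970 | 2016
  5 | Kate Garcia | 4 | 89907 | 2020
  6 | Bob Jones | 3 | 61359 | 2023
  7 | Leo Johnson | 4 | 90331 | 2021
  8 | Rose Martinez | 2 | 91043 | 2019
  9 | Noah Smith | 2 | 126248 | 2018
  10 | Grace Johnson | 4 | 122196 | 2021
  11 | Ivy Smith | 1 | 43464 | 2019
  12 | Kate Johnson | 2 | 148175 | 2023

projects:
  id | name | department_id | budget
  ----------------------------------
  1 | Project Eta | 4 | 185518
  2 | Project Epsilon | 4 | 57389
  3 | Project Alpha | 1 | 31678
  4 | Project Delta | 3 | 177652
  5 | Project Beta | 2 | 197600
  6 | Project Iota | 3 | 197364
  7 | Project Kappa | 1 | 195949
SELECT name, hire_year FROM employees WHERE hire_year <= (SELECT AVG(hire_year) FROM employees)

Execution result:
name | hire_year
David Garcia | 2017
Jack Wilson | 2016
Kate Garcia | 2020
Rose Martinez | 2019
Noah Smith | 2018
Ivy Smith | 2019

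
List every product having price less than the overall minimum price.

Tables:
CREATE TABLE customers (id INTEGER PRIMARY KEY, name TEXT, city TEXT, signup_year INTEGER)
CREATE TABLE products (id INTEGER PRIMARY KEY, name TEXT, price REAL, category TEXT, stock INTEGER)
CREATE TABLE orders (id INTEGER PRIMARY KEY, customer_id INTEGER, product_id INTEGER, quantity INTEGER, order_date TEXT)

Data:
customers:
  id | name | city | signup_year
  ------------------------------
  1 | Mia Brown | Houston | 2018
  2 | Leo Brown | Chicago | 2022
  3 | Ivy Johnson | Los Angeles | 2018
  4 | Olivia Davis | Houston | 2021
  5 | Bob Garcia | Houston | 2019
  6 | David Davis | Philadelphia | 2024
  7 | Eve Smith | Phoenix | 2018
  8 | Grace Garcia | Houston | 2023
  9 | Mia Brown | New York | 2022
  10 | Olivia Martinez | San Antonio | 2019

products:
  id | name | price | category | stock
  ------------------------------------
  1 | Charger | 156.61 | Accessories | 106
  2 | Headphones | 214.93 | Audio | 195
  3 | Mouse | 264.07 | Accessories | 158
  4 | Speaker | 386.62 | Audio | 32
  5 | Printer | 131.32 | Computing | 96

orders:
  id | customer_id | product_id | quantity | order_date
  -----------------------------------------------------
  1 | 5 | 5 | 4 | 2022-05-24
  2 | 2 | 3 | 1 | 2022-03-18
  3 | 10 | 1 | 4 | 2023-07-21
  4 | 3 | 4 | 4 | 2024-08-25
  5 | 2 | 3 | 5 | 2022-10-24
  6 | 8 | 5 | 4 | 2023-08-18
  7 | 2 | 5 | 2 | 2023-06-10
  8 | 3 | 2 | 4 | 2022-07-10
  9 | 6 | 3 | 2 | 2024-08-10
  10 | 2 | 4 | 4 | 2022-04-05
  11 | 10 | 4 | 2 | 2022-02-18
SELECT name, price FROM products WHERE price < (SELECT MIN(price) FROM products)

Execution result:
(no rows)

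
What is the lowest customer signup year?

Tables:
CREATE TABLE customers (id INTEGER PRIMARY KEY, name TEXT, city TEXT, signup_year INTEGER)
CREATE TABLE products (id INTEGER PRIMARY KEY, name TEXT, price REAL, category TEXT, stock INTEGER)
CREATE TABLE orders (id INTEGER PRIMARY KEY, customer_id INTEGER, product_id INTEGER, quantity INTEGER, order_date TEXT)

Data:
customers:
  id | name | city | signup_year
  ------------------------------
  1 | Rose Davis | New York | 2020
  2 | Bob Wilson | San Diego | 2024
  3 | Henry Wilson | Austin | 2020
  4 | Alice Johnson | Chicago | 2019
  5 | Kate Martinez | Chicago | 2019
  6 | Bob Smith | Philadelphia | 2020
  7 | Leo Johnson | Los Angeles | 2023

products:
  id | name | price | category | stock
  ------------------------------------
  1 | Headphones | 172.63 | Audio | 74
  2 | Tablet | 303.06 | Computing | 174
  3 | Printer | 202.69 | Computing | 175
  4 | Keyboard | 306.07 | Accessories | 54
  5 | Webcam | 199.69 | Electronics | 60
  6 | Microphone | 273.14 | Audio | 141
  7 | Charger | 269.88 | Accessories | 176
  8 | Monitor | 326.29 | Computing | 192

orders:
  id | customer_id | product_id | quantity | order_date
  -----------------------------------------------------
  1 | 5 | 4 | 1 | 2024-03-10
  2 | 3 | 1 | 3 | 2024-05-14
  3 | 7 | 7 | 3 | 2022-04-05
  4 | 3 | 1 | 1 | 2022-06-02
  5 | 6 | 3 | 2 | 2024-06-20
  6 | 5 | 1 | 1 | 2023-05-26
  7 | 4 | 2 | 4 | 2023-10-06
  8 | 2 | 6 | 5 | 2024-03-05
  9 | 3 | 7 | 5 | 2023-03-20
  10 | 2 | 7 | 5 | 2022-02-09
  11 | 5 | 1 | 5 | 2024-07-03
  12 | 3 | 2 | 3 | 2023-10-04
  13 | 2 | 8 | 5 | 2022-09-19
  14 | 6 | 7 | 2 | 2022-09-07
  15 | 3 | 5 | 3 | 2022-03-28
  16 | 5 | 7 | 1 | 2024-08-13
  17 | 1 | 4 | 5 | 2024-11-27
SELECT MIN(signup_year) FROM customers

Execution result:
2019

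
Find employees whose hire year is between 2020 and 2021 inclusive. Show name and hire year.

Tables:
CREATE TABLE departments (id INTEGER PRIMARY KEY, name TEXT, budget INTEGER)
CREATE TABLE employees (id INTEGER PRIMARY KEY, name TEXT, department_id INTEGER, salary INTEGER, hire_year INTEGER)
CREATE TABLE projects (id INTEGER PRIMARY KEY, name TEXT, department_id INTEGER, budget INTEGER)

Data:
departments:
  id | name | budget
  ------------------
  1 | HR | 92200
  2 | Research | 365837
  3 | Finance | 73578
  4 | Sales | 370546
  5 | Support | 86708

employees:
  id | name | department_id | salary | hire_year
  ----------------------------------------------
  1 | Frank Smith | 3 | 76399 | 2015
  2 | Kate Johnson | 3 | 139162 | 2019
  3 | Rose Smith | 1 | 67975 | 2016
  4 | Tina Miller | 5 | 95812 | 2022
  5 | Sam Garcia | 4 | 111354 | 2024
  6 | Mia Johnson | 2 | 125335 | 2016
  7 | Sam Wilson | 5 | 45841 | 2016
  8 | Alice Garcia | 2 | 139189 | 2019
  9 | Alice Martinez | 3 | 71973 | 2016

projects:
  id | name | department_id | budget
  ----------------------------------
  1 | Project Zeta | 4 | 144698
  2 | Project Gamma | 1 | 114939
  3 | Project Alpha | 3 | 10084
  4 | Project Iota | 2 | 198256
SELECT name, hire_year FROM employees WHERE hire_year BETWEEN 2020 AND 2021

Execution result:
(no rows)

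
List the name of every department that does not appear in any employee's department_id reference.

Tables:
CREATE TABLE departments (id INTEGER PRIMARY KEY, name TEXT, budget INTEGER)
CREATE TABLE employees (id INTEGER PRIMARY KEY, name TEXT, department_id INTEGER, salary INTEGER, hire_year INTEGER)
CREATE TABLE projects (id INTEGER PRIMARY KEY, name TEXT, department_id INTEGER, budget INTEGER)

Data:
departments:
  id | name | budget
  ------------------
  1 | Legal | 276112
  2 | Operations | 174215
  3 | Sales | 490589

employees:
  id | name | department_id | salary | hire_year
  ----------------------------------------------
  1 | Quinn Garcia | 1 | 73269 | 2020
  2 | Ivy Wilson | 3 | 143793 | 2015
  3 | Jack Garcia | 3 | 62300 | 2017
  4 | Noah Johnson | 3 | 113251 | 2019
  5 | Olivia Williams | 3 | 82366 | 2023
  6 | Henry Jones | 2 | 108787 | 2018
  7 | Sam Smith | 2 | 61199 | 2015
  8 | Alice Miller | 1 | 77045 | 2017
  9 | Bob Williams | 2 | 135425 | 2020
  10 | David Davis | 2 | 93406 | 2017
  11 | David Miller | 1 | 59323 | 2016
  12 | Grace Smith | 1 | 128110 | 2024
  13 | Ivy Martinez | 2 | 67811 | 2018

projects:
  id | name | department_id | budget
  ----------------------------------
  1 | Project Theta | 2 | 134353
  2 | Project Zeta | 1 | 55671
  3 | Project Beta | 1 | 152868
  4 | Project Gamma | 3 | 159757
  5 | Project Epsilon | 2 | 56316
SELECT p.name FROM departments p LEFT JOIN employees c ON c.department_id = p.id WHERE c.id IS NULL

Execution result:
(no rows)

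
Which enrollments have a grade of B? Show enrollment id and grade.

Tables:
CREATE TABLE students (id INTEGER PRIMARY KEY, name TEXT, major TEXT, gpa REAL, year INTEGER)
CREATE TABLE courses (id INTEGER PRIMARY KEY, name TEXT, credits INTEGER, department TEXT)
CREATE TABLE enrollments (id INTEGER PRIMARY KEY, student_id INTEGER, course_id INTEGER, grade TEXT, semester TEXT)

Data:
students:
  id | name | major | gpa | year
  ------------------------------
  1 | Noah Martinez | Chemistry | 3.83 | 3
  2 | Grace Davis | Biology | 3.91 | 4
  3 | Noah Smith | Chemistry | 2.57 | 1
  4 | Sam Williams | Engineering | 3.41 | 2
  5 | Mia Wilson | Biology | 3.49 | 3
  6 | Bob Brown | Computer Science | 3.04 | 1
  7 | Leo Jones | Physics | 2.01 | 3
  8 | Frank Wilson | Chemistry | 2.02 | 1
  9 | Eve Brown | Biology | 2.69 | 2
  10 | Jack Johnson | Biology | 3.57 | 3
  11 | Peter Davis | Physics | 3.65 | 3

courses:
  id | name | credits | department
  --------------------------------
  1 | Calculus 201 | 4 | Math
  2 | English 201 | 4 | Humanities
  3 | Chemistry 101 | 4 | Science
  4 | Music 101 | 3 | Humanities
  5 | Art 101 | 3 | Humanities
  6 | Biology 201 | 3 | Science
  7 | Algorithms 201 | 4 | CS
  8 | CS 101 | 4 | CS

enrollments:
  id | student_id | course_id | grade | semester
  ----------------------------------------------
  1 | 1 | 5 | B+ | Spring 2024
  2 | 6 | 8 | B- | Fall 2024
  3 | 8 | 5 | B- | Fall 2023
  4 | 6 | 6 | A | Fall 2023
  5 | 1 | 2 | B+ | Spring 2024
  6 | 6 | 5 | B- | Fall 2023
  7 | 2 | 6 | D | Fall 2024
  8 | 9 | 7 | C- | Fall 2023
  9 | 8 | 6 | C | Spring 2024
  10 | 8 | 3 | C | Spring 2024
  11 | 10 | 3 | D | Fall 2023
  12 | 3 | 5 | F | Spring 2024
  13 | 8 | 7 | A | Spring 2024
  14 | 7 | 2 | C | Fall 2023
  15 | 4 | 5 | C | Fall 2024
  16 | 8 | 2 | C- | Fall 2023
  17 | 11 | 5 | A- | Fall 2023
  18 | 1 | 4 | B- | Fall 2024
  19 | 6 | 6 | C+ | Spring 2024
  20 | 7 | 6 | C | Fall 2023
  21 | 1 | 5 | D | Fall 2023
SELECT id, grade FROM enrollments WHERE grade = 'B'

Execution result:
(no rows)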